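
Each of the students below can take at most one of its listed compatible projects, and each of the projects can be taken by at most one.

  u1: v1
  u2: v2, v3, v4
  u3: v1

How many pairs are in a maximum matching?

2

Unit-capacity flow: source→left, listed edges, right→sink; max matching = max flow.
Augmenting path u1→v1 (+1); matched 1.
Augmenting path u2→v2 (+1); matched 2.
No augmenting path remains; maximum matching = 2.
König certificate: {u2, v1} is a vertex cover of size 2 (every listed pair touches it), so no matching can be larger.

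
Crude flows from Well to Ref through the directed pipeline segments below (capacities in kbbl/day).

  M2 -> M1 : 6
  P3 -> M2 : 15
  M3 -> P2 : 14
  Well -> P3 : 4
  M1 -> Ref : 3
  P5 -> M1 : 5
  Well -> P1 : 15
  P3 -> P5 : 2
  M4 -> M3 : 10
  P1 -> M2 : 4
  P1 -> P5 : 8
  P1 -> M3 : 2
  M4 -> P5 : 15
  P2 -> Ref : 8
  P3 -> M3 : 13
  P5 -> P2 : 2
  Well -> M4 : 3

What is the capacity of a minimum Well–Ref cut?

11

Augment Well→P1→P5→M1→Ref: bottleneck 3, flow now 3.
Augment Well→P1→P5→P2→Ref: bottleneck 2, flow now 5.
Augment Well→P1→M3→P2→Ref: bottleneck 2, flow now 7.
Augment Well→M4→M3→P2→Ref: bottleneck 3, flow now 10.
Augment Well→P3→M3→P2→Ref: bottleneck 1, flow now 11.
No augmenting path remains; maximum flow = 11.
By max-flow min-cut, the minimum cut capacity equals the max flow.
In the residual graph, reachable from Well: {Well, P1, M4, P3, P5, M3, M2, M1, P2}.
Min-cut edges: M1→Ref (3), P2→Ref (8); capacity 3 + 8 = 11.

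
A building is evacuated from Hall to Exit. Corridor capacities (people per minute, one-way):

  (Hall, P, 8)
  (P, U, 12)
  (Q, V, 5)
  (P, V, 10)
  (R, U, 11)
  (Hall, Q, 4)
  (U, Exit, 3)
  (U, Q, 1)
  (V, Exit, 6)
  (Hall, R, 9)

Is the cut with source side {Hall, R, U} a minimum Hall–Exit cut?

Given cut capacity: 8 + 4 + 1 + 3 = 16.
Augment Hall→P→U→Exit: bottleneck 3, flow now 3.
Augment Hall→P→V→Exit: bottleneck 5, flow now 8.
Augment Hall→Q→V→Exit: bottleneck 1, flow now 9.
No augmenting path remains; maximum flow = 9.
In the residual graph, reachable from Hall: {Hall, P, Q, R, U, V}.
Min-cut edges: U→Exit (3), V→Exit (6); capacity 3 + 6 = 9.
Cut capacity 16 exceeds the max flow 9, so it is not minimum.

No — its capacity is 16, but the minimum cut has capacity 9.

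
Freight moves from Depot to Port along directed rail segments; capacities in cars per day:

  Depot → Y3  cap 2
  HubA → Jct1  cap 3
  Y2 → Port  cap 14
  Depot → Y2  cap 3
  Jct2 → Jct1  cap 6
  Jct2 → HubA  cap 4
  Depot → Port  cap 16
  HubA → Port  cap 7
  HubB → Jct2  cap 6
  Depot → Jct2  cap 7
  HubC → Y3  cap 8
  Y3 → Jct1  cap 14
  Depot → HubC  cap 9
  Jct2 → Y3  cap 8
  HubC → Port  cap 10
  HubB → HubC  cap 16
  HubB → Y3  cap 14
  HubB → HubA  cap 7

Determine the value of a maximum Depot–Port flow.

Augment Depot→Port: bottleneck 16, flow now 16.
Augment Depot→Y2→Port: bottleneck 3, flow now 19.
Augment Depot→HubC→Port: bottleneck 9, flow now 28.
Augment Depot→Jct2→HubA→Port: bottleneck 4, flow now 32.
No augmenting path remains; maximum flow = 32.
In the residual graph, reachable from Depot: {Depot, Jct2, Y3, Jct1}.
Min-cut edges: Depot→Y2 (3), Depot→HubC (9), Depot→Port (16), Jct2→HubA (4); capacity 3 + 9 + 16 + 4 = 32.
This cut is saturated, so no flow can exceed 32.

32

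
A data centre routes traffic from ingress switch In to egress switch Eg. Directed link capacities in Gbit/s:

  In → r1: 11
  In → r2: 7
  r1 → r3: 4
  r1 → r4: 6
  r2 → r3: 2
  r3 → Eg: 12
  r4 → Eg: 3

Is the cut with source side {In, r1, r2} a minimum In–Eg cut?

Given cut capacity: 4 + 6 + 2 = 12.
Augment In→r1→r3→Eg: bottleneck 4, flow now 4.
Augment In→r1→r4→Eg: bottleneck 3, flow now 7.
Augment In→r2→r3→Eg: bottleneck 2, flow now 9.
No augmenting path remains; maximum flow = 9.
In the residual graph, reachable from In: {In, r1, r2, r4}.
Min-cut edges: r1→r3 (4), r2→r3 (2), r4→Eg (3); capacity 4 + 2 + 3 = 9.
Cut capacity 12 exceeds the max flow 9, so it is not minimum.

No — its capacity is 12, but the minimum cut has capacity 9.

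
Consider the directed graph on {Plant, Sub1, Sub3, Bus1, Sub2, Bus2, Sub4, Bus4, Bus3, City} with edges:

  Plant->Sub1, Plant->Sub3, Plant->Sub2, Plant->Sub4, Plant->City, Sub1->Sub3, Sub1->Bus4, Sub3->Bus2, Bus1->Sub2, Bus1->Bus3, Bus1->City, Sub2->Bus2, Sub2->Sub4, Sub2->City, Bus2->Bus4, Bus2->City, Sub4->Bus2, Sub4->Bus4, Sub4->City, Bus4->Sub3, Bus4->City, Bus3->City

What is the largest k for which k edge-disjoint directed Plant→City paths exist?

5

Assign every edge capacity 1; by Menger, the answer equals the max flow.
Path Plant→City (+1); total 1.
Path Plant→Sub2→City (+1); total 2.
Path Plant→Sub4→City (+1); total 3.
Path Plant→Sub1→Bus4→City (+1); total 4.
Path Plant→Sub3→Bus2→City (+1); total 5.
No residual Plant→City path; max flow = 5.
Certifying cut of size 5: {Plant→City, Plant→Sub1, Plant→Sub2, Plant→Sub3, Plant→Sub4}.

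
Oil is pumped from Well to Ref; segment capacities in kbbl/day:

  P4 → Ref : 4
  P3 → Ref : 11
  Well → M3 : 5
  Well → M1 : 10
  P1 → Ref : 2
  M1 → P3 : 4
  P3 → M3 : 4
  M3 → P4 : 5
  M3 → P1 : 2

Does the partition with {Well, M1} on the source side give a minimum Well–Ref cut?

Yes — it is a minimum cut (capacity 9).

Given cut capacity: 5 + 4 = 9.
Augment Well→M1→P3→Ref: bottleneck 4, flow now 4.
Augment Well→M3→P1→Ref: bottleneck 2, flow now 6.
Augment Well→M3→P4→Ref: bottleneck 3, flow now 9.
No augmenting path remains; maximum flow = 9.
Cut capacity 9 equals the max flow, so it is a minimum cut.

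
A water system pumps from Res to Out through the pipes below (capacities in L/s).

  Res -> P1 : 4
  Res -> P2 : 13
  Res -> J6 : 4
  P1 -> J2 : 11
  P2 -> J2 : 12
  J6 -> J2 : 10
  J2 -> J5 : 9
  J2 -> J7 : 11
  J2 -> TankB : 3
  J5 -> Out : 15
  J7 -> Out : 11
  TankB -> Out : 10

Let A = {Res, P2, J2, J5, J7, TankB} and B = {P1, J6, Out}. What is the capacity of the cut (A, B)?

Edges leaving {Res, P2, J2, J5, J7, TankB}: Res→P1 (4), Res→J6 (4), J5→Out (15), J7→Out (11), TankB→Out (10).
Cut capacity = 4 + 4 + 15 + 11 + 10 = 44.

44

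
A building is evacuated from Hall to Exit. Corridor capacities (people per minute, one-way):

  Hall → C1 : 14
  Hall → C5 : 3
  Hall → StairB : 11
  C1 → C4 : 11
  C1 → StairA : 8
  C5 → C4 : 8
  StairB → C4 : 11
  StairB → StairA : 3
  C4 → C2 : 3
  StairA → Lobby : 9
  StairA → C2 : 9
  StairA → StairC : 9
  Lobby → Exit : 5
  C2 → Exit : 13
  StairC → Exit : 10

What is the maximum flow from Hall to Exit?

14

Augment Hall→C1→C4→C2→Exit: bottleneck 3, flow now 3.
Augment Hall→C1→StairA→Lobby→Exit: bottleneck 5, flow now 8.
Augment Hall→C1→StairA→C2→Exit: bottleneck 3, flow now 11.
Augment Hall→StairB→StairA→C2→Exit: bottleneck 3, flow now 14.
No augmenting path remains; maximum flow = 14.
In the residual graph, reachable from Hall: {Hall, C1, C5, StairB, C4}.
Min-cut edges: C1→StairA (8), StairB→StairA (3), C4→C2 (3); capacity 8 + 3 + 3 = 14.
This cut is saturated, so no flow can exceed 14.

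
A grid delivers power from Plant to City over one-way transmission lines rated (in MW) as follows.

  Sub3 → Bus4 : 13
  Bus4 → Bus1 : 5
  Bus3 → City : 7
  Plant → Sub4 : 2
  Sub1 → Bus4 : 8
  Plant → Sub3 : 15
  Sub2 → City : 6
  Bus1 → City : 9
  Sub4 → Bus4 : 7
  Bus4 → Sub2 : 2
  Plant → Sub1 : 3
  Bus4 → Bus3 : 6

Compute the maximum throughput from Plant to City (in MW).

Augment Plant→Sub1→Bus4→Sub2→City: bottleneck 2, flow now 2.
Augment Plant→Sub1→Bus4→Bus1→City: bottleneck 1, flow now 3.
Augment Plant→Sub3→Bus4→Bus1→City: bottleneck 4, flow now 7.
Augment Plant→Sub3→Bus4→Bus3→City: bottleneck 6, flow now 13.
No augmenting path remains; maximum flow = 13.
In the residual graph, reachable from Plant: {Plant, Sub1, Sub3, Sub4, Bus4}.
Min-cut edges: Bus4→Sub2 (2), Bus4→Bus1 (5), Bus4→Bus3 (6); capacity 2 + 5 + 6 = 13.
This cut is saturated, so no flow can exceed 13.

13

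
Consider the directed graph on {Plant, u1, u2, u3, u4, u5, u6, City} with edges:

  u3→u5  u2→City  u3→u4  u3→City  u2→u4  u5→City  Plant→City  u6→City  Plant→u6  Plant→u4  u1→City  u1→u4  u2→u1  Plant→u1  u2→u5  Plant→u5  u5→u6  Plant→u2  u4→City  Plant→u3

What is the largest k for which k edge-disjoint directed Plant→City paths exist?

7

Assign every edge capacity 1; by Menger, the answer equals the max flow.
Path Plant→City (+1); total 1.
Path Plant→u1→City (+1); total 2.
Path Plant→u2→City (+1); total 3.
Path Plant→u3→City (+1); total 4.
Path Plant→u4→City (+1); total 5.
Path Plant→u5→City (+1); total 6.
Path Plant→u6→City (+1); total 7.
No residual Plant→City path; max flow = 7.
Certifying cut of size 7: {Plant→City, Plant→u1, Plant→u2, Plant→u3, Plant→u4, Plant→u5, Plant→u6}.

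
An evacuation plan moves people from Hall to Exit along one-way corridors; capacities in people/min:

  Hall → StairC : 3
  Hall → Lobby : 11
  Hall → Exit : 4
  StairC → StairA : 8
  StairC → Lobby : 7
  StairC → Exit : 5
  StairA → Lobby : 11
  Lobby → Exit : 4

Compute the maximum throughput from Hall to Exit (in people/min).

11

Augment Hall→Exit: bottleneck 4, flow now 4.
Augment Hall→StairC→Exit: bottleneck 3, flow now 7.
Augment Hall→Lobby→Exit: bottleneck 4, flow now 11.
No augmenting path remains; maximum flow = 11.
In the residual graph, reachable from Hall: {Hall, Lobby}.
Min-cut edges: Hall→StairC (3), Hall→Exit (4), Lobby→Exit (4); capacity 3 + 4 + 4 = 11.
This cut is saturated, so no flow can exceed 11.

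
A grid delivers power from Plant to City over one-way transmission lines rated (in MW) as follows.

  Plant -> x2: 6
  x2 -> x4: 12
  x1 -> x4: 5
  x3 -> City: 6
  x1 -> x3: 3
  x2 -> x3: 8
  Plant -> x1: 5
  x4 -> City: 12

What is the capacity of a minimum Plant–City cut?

11

Augment Plant→x1→x3→City: bottleneck 3, flow now 3.
Augment Plant→x1→x4→City: bottleneck 2, flow now 5.
Augment Plant→x2→x3→City: bottleneck 3, flow now 8.
Augment Plant→x2→x4→City: bottleneck 3, flow now 11.
No augmenting path remains; maximum flow = 11.
By max-flow min-cut, the minimum cut capacity equals the max flow.
In the residual graph, reachable from Plant: {Plant}.
Min-cut edges: Plant→x1 (5), Plant→x2 (6); capacity 5 + 6 = 11.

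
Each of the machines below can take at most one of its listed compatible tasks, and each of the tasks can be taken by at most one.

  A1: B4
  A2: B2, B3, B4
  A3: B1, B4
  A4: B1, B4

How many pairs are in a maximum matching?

3

Unit-capacity flow: source→left, listed edges, right→sink; max matching = max flow.
Augmenting path A1→B4 (+1); matched 1.
Augmenting path A2→B2 (+1); matched 2.
Augmenting path A3→B1 (+1); matched 3.
No augmenting path remains; maximum matching = 3.
König certificate: {A2, B1, B4} is a vertex cover of size 3 (every listed pair touches it), so no matching can be larger.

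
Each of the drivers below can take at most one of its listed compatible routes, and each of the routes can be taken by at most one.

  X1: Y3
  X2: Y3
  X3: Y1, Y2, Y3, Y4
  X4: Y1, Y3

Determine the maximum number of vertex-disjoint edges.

3

Unit-capacity flow: source→left, listed edges, right→sink; max matching = max flow.
Augmenting path X1→Y3 (+1); matched 1.
Augmenting path X3→Y1 (+1); matched 2.
Augmenting path X4→Y1→X3→Y2 (+1); matched 3.
No augmenting path remains; maximum matching = 3.
König certificate: {X3, X4, Y3} is a vertex cover of size 3 (every listed pair touches it), so no matching can be larger.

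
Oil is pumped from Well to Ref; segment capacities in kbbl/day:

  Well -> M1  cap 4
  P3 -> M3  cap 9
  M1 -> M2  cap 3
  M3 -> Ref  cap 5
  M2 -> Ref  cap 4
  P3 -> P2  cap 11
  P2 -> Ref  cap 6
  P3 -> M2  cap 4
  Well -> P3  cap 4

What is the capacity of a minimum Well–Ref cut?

Augment Well→M1→M2→Ref: bottleneck 3, flow now 3.
Augment Well→P3→M2→Ref: bottleneck 1, flow now 4.
Augment Well→P3→P2→Ref: bottleneck 3, flow now 7.
No augmenting path remains; maximum flow = 7.
By max-flow min-cut, the minimum cut capacity equals the max flow.
In the residual graph, reachable from Well: {Well, M1}.
Min-cut edges: Well→P3 (4), M1→M2 (3); capacity 4 + 3 = 7.

7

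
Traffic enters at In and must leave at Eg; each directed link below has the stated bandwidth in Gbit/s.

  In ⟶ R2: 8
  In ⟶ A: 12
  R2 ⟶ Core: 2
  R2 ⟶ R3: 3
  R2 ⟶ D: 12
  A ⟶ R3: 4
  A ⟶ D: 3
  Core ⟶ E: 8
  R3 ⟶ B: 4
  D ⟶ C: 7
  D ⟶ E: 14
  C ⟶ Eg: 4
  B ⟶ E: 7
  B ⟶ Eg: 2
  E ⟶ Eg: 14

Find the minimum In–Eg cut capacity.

15

Augment In→R2→Core→E→Eg: bottleneck 2, flow now 2.
Augment In→R2→R3→B→Eg: bottleneck 2, flow now 4.
Augment In→R2→D→C→Eg: bottleneck 4, flow now 8.
Augment In→A→D→E→Eg: bottleneck 3, flow now 11.
Augment In→A→R3→B→E→Eg: bottleneck 2, flow now 13.
Augment In→A→R3→R2→D→E→Eg: bottleneck 2, flow now 15. (uses reverse residual edge)
No augmenting path remains; maximum flow = 15.
By max-flow min-cut, the minimum cut capacity equals the max flow.
In the residual graph, reachable from In: {In, A}.
Min-cut edges: In→R2 (8), A→R3 (4), A→D (3); capacity 8 + 4 + 3 = 15.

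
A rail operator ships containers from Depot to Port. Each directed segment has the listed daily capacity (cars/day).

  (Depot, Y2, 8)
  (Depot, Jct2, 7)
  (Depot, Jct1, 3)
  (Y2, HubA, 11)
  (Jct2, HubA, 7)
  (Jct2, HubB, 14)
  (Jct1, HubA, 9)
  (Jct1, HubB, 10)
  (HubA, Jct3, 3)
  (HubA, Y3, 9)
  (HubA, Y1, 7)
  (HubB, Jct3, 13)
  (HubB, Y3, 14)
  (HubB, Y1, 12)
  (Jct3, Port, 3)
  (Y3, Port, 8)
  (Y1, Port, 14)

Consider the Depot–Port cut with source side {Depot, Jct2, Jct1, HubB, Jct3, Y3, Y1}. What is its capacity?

49

Edges leaving {Depot, Jct2, Jct1, HubB, Jct3, Y3, Y1}: Depot→Y2 (8), Jct2→HubA (7), Jct1→HubA (9), Jct3→Port (3), Y3→Port (8), Y1→Port (14).
Cut capacity = 8 + 7 + 9 + 3 + 8 + 14 = 49.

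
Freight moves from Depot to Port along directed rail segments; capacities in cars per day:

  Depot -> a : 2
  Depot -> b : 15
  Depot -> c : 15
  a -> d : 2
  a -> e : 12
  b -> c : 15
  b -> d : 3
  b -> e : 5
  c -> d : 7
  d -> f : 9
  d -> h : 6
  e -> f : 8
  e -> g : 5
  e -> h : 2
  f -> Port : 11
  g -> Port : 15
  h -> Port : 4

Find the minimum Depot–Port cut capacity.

17

Augment Depot→a→d→f→Port: bottleneck 2, flow now 2.
Augment Depot→b→d→f→Port: bottleneck 3, flow now 5.
Augment Depot→b→e→f→Port: bottleneck 5, flow now 10.
Augment Depot→c→d→f→Port: bottleneck 1, flow now 11.
Augment Depot→c→d→h→Port: bottleneck 4, flow now 15.
Augment Depot→c→d→a→e→g→Port: bottleneck 2, flow now 17. (uses reverse residual edge)
No augmenting path remains; maximum flow = 17.
By max-flow min-cut, the minimum cut capacity equals the max flow.
In the residual graph, reachable from Depot: {Depot, b, c}.
Min-cut edges: Depot→a (2), b→d (3), b→e (5), c→d (7); capacity 2 + 3 + 5 + 7 = 17.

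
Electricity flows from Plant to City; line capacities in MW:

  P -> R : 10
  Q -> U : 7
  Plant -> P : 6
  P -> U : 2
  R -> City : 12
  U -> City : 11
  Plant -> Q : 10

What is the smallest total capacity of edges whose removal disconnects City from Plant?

13

Augment Plant→P→R→City: bottleneck 6, flow now 6.
Augment Plant→Q→U→City: bottleneck 7, flow now 13.
No augmenting path remains; maximum flow = 13.
By max-flow min-cut, the minimum cut capacity equals the max flow.
In the residual graph, reachable from Plant: {Plant, Q}.
Min-cut edges: Plant→P (6), Q→U (7); capacity 6 + 7 = 13.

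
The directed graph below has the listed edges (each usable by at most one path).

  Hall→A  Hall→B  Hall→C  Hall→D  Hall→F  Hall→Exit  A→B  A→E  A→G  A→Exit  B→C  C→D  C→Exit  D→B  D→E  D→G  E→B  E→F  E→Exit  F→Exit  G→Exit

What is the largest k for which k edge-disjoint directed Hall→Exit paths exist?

6

Assign every edge capacity 1; by Menger, the answer equals the max flow.
Path Hall→Exit (+1); total 1.
Path Hall→A→Exit (+1); total 2.
Path Hall→C→Exit (+1); total 3.
Path Hall→F→Exit (+1); total 4.
Path Hall→D→E→Exit (+1); total 5.
Path Hall→B→C→D→G→Exit (+1); total 6.
No residual Hall→Exit path; max flow = 6.
Certifying cut of size 6: {Hall→A, Hall→B, Hall→C, Hall→D, Hall→Exit, Hall→F}.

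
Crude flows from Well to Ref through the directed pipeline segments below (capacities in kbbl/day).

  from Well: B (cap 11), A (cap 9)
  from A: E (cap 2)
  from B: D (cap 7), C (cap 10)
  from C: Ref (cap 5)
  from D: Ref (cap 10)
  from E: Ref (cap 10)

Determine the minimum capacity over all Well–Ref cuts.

Augment Well→A→E→Ref: bottleneck 2, flow now 2.
Augment Well→B→C→Ref: bottleneck 5, flow now 7.
Augment Well→B→D→Ref: bottleneck 6, flow now 13.
No augmenting path remains; maximum flow = 13.
By max-flow min-cut, the minimum cut capacity equals the max flow.
In the residual graph, reachable from Well: {Well, A}.
Min-cut edges: Well→B (11), A→E (2); capacity 11 + 2 = 13.

13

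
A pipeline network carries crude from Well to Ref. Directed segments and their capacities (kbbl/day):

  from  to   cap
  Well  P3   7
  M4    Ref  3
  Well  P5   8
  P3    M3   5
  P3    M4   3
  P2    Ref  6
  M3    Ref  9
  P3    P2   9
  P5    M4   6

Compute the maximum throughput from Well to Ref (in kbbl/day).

10

Augment Well→P3→M4→Ref: bottleneck 3, flow now 3.
Augment Well→P3→P2→Ref: bottleneck 4, flow now 7.
Augment Well→P5→M4→P3→P2→Ref: bottleneck 2, flow now 9. (uses reverse residual edge)
Augment Well→P5→M4→P3→M3→Ref: bottleneck 1, flow now 10. (uses reverse residual edge)
No augmenting path remains; maximum flow = 10.
In the residual graph, reachable from Well: {Well, P5, M4}.
Min-cut edges: Well→P3 (7), M4→Ref (3); capacity 7 + 3 = 10.
This cut is saturated, so no flow can exceed 10.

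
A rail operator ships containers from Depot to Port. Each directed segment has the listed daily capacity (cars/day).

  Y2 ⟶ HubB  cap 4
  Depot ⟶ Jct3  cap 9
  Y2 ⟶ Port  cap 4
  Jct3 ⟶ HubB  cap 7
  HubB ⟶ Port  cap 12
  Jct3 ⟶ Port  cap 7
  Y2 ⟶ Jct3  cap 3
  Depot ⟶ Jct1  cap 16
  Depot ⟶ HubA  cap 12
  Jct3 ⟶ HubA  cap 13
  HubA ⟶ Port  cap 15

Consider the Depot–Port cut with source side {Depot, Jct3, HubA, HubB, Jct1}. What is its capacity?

34

Edges leaving {Depot, Jct3, HubA, HubB, Jct1}: Jct3→Port (7), HubA→Port (15), HubB→Port (12).
Cut capacity = 7 + 15 + 12 = 34.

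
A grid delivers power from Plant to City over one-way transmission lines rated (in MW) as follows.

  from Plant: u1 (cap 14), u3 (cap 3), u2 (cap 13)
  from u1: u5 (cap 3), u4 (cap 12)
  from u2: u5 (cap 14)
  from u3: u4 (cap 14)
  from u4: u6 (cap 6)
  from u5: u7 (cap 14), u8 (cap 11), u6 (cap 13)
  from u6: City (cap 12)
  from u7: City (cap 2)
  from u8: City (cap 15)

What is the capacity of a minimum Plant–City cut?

Augment Plant→u1→u4→u6→City: bottleneck 6, flow now 6.
Augment Plant→u1→u5→u6→City: bottleneck 3, flow now 9.
Augment Plant→u2→u5→u6→City: bottleneck 3, flow now 12.
Augment Plant→u2→u5→u7→City: bottleneck 2, flow now 14.
Augment Plant→u2→u5→u8→City: bottleneck 8, flow now 22.
No augmenting path remains; maximum flow = 22.
By max-flow min-cut, the minimum cut capacity equals the max flow.
In the residual graph, reachable from Plant: {Plant, u1, u3, u4}.
Min-cut edges: Plant→u2 (13), u1→u5 (3), u4→u6 (6); capacity 13 + 3 + 6 = 22.

22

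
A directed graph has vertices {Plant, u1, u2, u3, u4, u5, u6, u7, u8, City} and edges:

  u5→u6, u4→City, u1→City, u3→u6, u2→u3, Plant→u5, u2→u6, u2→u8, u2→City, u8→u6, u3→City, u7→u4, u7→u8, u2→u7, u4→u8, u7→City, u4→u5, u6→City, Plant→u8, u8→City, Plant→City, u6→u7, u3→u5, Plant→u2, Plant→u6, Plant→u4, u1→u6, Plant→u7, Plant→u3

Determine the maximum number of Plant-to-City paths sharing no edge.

7

Assign every edge capacity 1; by Menger, the answer equals the max flow.
Path Plant→City (+1); total 1.
Path Plant→u2→City (+1); total 2.
Path Plant→u3→City (+1); total 3.
Path Plant→u4→City (+1); total 4.
Path Plant→u6→City (+1); total 5.
Path Plant→u7→City (+1); total 6.
Path Plant→u8→City (+1); total 7.
No residual Plant→City path; max flow = 7.
Certifying cut of size 7: {Plant→City, Plant→u2, Plant→u3, u4→City, u6→City, u7→City, u8→City}.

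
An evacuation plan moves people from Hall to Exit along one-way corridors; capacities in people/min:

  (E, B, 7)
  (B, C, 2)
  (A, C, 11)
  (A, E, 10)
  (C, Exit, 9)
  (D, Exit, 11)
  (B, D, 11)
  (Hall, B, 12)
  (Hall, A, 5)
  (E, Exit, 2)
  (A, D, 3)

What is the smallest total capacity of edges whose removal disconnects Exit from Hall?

17

Augment Hall→A→C→Exit: bottleneck 5, flow now 5.
Augment Hall→B→C→Exit: bottleneck 2, flow now 7.
Augment Hall→B→D→Exit: bottleneck 10, flow now 17.
No augmenting path remains; maximum flow = 17.
By max-flow min-cut, the minimum cut capacity equals the max flow.
In the residual graph, reachable from Hall: {Hall}.
Min-cut edges: Hall→A (5), Hall→B (12); capacity 5 + 12 = 17.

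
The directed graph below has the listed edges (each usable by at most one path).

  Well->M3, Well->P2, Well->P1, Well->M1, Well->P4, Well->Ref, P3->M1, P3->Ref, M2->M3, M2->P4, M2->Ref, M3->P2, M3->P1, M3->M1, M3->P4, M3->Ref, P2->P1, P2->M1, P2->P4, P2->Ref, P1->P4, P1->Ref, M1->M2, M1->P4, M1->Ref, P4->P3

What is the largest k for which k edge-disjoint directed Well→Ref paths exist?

6

Assign every edge capacity 1; by Menger, the answer equals the max flow.
Path Well→Ref (+1); total 1.
Path Well→M3→Ref (+1); total 2.
Path Well→P2→Ref (+1); total 3.
Path Well→P1→Ref (+1); total 4.
Path Well→M1→Ref (+1); total 5.
Path Well→P4→P3→Ref (+1); total 6.
No residual Well→Ref path; max flow = 6.
Certifying cut of size 6: {Well→M1, Well→M3, Well→P1, Well→P2, Well→P4, Well→Ref}.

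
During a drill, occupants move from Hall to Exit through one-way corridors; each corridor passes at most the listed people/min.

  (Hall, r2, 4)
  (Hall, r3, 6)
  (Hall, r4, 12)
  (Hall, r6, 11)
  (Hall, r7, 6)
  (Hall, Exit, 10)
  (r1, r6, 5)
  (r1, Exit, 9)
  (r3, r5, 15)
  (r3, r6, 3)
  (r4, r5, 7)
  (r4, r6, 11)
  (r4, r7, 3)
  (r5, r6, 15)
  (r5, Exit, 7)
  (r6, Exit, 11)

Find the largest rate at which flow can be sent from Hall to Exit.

Augment Hall→Exit: bottleneck 10, flow now 10.
Augment Hall→r6→Exit: bottleneck 11, flow now 21.
Augment Hall→r3→r5→Exit: bottleneck 6, flow now 27.
Augment Hall→r4→r5→Exit: bottleneck 1, flow now 28.
No augmenting path remains; maximum flow = 28.
In the residual graph, reachable from Hall: {Hall, r2, r3, r4, r5, r6, r7}.
Min-cut edges: Hall→Exit (10), r5→Exit (7), r6→Exit (11); capacity 10 + 7 + 11 = 28.
This cut is saturated, so no flow can exceed 28.

28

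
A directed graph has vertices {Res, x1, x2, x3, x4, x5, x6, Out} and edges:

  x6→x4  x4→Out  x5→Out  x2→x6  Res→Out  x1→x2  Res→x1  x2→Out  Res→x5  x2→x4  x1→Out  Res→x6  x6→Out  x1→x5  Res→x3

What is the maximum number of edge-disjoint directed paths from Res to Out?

4

Assign every edge capacity 1; by Menger, the answer equals the max flow.
Path Res→Out (+1); total 1.
Path Res→x1→Out (+1); total 2.
Path Res→x5→Out (+1); total 3.
Path Res→x6→Out (+1); total 4.
No residual Res→Out path; max flow = 4.
Certifying cut of size 4: {Res→Out, Res→x1, Res→x5, Res→x6}.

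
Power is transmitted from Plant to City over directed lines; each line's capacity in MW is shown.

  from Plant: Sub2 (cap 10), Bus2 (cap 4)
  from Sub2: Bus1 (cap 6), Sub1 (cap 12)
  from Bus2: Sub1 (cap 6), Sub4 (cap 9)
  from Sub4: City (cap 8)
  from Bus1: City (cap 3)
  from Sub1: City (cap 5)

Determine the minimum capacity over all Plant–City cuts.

12

Augment Plant→Sub2→Bus1→City: bottleneck 3, flow now 3.
Augment Plant→Sub2→Sub1→City: bottleneck 5, flow now 8.
Augment Plant→Bus2→Sub4→City: bottleneck 4, flow now 12.
No augmenting path remains; maximum flow = 12.
By max-flow min-cut, the minimum cut capacity equals the max flow.
In the residual graph, reachable from Plant: {Plant, Sub2, Bus1, Sub1}.
Min-cut edges: Plant→Bus2 (4), Bus1→City (3), Sub1→City (5); capacity 4 + 3 + 5 = 12.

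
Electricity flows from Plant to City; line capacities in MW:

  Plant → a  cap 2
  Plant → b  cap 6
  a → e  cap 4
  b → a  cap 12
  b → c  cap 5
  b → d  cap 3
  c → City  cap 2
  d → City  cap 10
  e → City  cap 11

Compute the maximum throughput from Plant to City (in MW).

Augment Plant→a→e→City: bottleneck 2, flow now 2.
Augment Plant→b→c→City: bottleneck 2, flow now 4.
Augment Plant→b→d→City: bottleneck 3, flow now 7.
Augment Plant→b→a→e→City: bottleneck 1, flow now 8.
No augmenting path remains; maximum flow = 8.
In the residual graph, reachable from Plant: {Plant}.
Min-cut edges: Plant→a (2), Plant→b (6); capacity 2 + 6 = 8.
This cut is saturated, so no flow can exceed 8.

8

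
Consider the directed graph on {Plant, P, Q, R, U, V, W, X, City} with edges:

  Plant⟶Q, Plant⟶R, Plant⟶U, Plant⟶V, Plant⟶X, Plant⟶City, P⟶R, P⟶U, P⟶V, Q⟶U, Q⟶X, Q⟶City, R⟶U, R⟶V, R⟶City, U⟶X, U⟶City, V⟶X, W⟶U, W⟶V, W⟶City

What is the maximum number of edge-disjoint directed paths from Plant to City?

Assign every edge capacity 1; by Menger, the answer equals the max flow.
Path Plant→City (+1); total 1.
Path Plant→Q→City (+1); total 2.
Path Plant→R→City (+1); total 3.
Path Plant→U→City (+1); total 4.
No residual Plant→City path; max flow = 4.
Certifying cut of size 4: {Plant→City, Plant→Q, Plant→R, Plant→U}.

4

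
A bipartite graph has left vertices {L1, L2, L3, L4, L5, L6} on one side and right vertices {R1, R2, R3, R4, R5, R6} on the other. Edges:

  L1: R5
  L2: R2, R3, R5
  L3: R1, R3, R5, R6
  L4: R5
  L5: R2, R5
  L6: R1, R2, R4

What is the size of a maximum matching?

Unit-capacity flow: source→left, listed edges, right→sink; max matching = max flow.
Augmenting path L1→R5 (+1); matched 1.
Augmenting path L2→R2 (+1); matched 2.
Augmenting path L3→R1 (+1); matched 3.
Augmenting path L6→R4 (+1); matched 4.
Augmenting path L5→R2→L2→R3 (+1); matched 5.
No augmenting path remains; maximum matching = 5.
König certificate: {L2, L3, L5, L6, R5} is a vertex cover of size 5 (every listed pair touches it), so no matching can be larger.

5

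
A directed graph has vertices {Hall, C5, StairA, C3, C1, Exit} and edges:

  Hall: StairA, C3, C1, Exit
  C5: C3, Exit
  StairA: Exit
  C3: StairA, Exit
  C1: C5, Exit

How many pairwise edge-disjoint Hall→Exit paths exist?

4

Assign every edge capacity 1; by Menger, the answer equals the max flow.
Path Hall→Exit (+1); total 1.
Path Hall→StairA→Exit (+1); total 2.
Path Hall→C3→Exit (+1); total 3.
Path Hall→C1→Exit (+1); total 4.
No residual Hall→Exit path; max flow = 4.
Certifying cut of size 4: {Hall→C1, Hall→C3, Hall→Exit, Hall→StairA}.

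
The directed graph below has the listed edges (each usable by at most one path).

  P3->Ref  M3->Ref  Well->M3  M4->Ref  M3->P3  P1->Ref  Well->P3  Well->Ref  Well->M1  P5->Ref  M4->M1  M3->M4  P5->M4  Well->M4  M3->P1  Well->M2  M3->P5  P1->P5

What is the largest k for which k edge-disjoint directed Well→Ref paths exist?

Assign every edge capacity 1; by Menger, the answer equals the max flow.
Path Well→Ref (+1); total 1.
Path Well→M3→Ref (+1); total 2.
Path Well→M4→Ref (+1); total 3.
Path Well→P3→Ref (+1); total 4.
No residual Well→Ref path; max flow = 4.
Certifying cut of size 4: {Well→M3, Well→M4, Well→P3, Well→Ref}.

4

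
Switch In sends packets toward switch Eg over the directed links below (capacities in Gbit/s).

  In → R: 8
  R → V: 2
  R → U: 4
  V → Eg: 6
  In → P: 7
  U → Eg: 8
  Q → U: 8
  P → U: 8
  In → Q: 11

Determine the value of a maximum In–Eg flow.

10

Augment In→P→U→Eg: bottleneck 7, flow now 7.
Augment In→Q→U→Eg: bottleneck 1, flow now 8.
Augment In→R→V→Eg: bottleneck 2, flow now 10.
No augmenting path remains; maximum flow = 10.
In the residual graph, reachable from In: {In, P, Q, R, U}.
Min-cut edges: R→V (2), U→Eg (8); capacity 2 + 8 = 10.
This cut is saturated, so no flow can exceed 10.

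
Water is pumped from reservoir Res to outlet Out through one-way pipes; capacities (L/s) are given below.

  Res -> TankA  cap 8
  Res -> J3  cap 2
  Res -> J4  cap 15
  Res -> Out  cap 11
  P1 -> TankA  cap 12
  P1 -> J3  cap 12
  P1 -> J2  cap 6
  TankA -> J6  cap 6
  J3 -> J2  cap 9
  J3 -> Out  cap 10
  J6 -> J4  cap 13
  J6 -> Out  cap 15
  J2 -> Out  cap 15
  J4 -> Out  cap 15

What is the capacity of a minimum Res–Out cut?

Augment Res→Out: bottleneck 11, flow now 11.
Augment Res→J3→Out: bottleneck 2, flow now 13.
Augment Res→J4→Out: bottleneck 15, flow now 28.
Augment Res→TankA→J6→Out: bottleneck 6, flow now 34.
No augmenting path remains; maximum flow = 34.
By max-flow min-cut, the minimum cut capacity equals the max flow.
In the residual graph, reachable from Res: {Res, TankA}.
Min-cut edges: Res→J3 (2), Res→J4 (15), Res→Out (11), TankA→J6 (6); capacity 2 + 15 + 11 + 6 = 34.

34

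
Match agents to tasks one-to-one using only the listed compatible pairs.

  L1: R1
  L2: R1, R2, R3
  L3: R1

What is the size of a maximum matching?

2

Unit-capacity flow: source→left, listed edges, right→sink; max matching = max flow.
Augmenting path L1→R1 (+1); matched 1.
Augmenting path L2→R2 (+1); matched 2.
No augmenting path remains; maximum matching = 2.
König certificate: {L2, R1} is a vertex cover of size 2 (every listed pair touches it), so no matching can be larger.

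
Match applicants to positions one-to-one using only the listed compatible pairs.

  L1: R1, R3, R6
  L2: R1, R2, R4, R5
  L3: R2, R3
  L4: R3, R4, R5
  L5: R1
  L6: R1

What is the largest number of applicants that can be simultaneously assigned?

Unit-capacity flow: source→left, listed edges, right→sink; max matching = max flow.
Augmenting path L1→R1 (+1); matched 1.
Augmenting path L2→R2 (+1); matched 2.
Augmenting path L3→R3 (+1); matched 3.
Augmenting path L4→R4 (+1); matched 4.
Augmenting path L5→R1→L1→R6 (+1); matched 5.
No augmenting path remains; maximum matching = 5.
König certificate: {L1, L2, L3, L4, R1} is a vertex cover of size 5 (every listed pair touches it), so no matching can be larger.

5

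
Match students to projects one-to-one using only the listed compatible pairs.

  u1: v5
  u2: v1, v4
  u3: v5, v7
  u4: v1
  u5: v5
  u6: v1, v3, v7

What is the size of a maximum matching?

Unit-capacity flow: source→left, listed edges, right→sink; max matching = max flow.
Augmenting path u1→v5 (+1); matched 1.
Augmenting path u2→v1 (+1); matched 2.
Augmenting path u3→v7 (+1); matched 3.
Augmenting path u6→v3 (+1); matched 4.
Augmenting path u4→v1→u2→v4 (+1); matched 5.
No augmenting path remains; maximum matching = 5.
König certificate: {u2, u3, u4, u6, v5} is a vertex cover of size 5 (every listed pair touches it), so no matching can be larger.

5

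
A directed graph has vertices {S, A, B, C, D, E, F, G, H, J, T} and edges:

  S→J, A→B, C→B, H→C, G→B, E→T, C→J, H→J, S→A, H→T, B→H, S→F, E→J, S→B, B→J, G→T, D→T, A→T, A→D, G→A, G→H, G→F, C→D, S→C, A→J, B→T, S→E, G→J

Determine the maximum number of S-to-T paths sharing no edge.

4

Assign every edge capacity 1; by Menger, the answer equals the max flow.
Path S→A→T (+1); total 1.
Path S→B→T (+1); total 2.
Path S→E→T (+1); total 3.
Path S→C→D→T (+1); total 4.
No residual S→T path; max flow = 4.
Certifying cut of size 4: {S→A, S→B, S→C, S→E}.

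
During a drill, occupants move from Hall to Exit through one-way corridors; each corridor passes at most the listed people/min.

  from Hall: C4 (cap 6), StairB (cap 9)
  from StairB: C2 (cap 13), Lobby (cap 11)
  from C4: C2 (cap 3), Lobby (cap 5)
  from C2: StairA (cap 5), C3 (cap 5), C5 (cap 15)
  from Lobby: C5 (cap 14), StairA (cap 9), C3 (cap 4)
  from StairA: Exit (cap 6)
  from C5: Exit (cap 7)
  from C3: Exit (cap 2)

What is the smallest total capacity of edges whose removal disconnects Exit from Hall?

Augment Hall→StairB→C2→StairA→Exit: bottleneck 5, flow now 5.
Augment Hall→StairB→C2→C5→Exit: bottleneck 4, flow now 9.
Augment Hall→C4→C2→C5→Exit: bottleneck 3, flow now 12.
Augment Hall→C4→Lobby→StairA→Exit: bottleneck 1, flow now 13.
Augment Hall→C4→Lobby→C3→Exit: bottleneck 2, flow now 15.
No augmenting path remains; maximum flow = 15.
By max-flow min-cut, the minimum cut capacity equals the max flow.
In the residual graph, reachable from Hall: {Hall}.
Min-cut edges: Hall→StairB (9), Hall→C4 (6); capacity 9 + 6 = 15.

15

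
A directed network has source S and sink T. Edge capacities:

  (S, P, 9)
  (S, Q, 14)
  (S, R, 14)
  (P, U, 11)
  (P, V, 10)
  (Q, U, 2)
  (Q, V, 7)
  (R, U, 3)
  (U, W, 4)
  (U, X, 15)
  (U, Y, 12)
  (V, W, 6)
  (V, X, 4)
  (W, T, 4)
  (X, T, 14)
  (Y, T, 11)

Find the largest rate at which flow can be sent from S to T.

21

Augment S→P→U→W→T: bottleneck 4, flow now 4.
Augment S→P→U→X→T: bottleneck 5, flow now 9.
Augment S→Q→U→X→T: bottleneck 2, flow now 11.
Augment S→Q→V→X→T: bottleneck 4, flow now 15.
Augment S→R→U→X→T: bottleneck 3, flow now 18.
Augment S→Q→V→W→U→Y→T: bottleneck 3, flow now 21. (uses reverse residual edge)
No augmenting path remains; maximum flow = 21.
In the residual graph, reachable from S: {S, Q, R}.
Min-cut edges: S→P (9), Q→U (2), Q→V (7), R→U (3); capacity 9 + 2 + 7 + 3 = 21.
This cut is saturated, so no flow can exceed 21.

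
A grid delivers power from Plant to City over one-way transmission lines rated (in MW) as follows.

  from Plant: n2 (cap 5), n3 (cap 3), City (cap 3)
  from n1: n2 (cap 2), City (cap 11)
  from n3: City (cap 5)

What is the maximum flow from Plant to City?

6

Augment Plant→City: bottleneck 3, flow now 3.
Augment Plant→n3→City: bottleneck 3, flow now 6.
No augmenting path remains; maximum flow = 6.
In the residual graph, reachable from Plant: {Plant, n2}.
Min-cut edges: Plant→n3 (3), Plant→City (3); capacity 3 + 3 = 6.
This cut is saturated, so no flow can exceed 6.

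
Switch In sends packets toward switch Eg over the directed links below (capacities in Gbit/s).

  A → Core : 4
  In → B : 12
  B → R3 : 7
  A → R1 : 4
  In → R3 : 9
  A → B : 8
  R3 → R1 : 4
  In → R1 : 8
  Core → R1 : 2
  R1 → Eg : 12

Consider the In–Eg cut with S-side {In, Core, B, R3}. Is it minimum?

No — its capacity is 14, but the minimum cut has capacity 12.

Given cut capacity: 8 + 2 + 4 = 14.
Augment In→R1→Eg: bottleneck 8, flow now 8.
Augment In→R3→R1→Eg: bottleneck 4, flow now 12.
No augmenting path remains; maximum flow = 12.
In the residual graph, reachable from In: {In, B, R3}.
Min-cut edges: In→R1 (8), R3→R1 (4); capacity 8 + 4 = 12.
Cut capacity 14 exceeds the max flow 12, so it is not minimum.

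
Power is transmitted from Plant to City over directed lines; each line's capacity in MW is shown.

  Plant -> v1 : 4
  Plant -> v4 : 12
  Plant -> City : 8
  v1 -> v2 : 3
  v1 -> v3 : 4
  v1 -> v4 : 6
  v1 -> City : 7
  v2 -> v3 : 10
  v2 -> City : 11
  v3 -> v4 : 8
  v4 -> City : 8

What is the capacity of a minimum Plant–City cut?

20

Augment Plant→City: bottleneck 8, flow now 8.
Augment Plant→v1→City: bottleneck 4, flow now 12.
Augment Plant→v4→City: bottleneck 8, flow now 20.
No augmenting path remains; maximum flow = 20.
By max-flow min-cut, the minimum cut capacity equals the max flow.
In the residual graph, reachable from Plant: {Plant, v4}.
Min-cut edges: Plant→v1 (4), Plant→City (8), v4→City (8); capacity 4 + 8 + 8 = 20.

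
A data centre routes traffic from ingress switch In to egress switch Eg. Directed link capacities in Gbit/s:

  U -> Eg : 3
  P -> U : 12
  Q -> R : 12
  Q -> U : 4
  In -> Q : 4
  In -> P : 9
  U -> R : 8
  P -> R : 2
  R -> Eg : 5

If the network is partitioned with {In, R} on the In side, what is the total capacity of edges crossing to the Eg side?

Edges leaving {In, R}: In→P (9), In→Q (4), R→Eg (5).
Cut capacity = 9 + 4 + 5 = 18.

18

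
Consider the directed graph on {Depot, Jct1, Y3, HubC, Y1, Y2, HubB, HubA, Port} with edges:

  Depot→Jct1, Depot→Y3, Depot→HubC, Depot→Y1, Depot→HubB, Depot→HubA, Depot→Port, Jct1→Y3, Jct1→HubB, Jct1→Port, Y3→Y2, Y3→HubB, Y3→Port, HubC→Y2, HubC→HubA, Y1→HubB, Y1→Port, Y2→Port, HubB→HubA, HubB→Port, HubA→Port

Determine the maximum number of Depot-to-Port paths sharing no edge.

Assign every edge capacity 1; by Menger, the answer equals the max flow.
Path Depot→Port (+1); total 1.
Path Depot→Jct1→Port (+1); total 2.
Path Depot→Y3→Port (+1); total 3.
Path Depot→Y1→Port (+1); total 4.
Path Depot→HubB→Port (+1); total 5.
Path Depot→HubA→Port (+1); total 6.
Path Depot→HubC→Y2→Port (+1); total 7.
No residual Depot→Port path; max flow = 7.
Certifying cut of size 7: {Depot→HubA, Depot→HubB, Depot→HubC, Depot→Jct1, Depot→Port, Depot→Y1, Depot→Y3}.

7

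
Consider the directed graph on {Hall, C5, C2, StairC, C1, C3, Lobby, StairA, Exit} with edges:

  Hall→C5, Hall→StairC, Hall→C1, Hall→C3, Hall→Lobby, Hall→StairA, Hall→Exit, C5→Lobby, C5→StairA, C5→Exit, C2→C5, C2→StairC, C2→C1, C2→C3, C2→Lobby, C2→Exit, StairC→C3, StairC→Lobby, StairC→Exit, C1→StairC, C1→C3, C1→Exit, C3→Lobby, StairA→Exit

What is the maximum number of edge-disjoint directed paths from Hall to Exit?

5

Assign every edge capacity 1; by Menger, the answer equals the max flow.
Path Hall→Exit (+1); total 1.
Path Hall→C5→Exit (+1); total 2.
Path Hall→StairC→Exit (+1); total 3.
Path Hall→C1→Exit (+1); total 4.
Path Hall→StairA→Exit (+1); total 5.
No residual Hall→Exit path; max flow = 5.
Certifying cut of size 5: {Hall→C1, Hall→C5, Hall→Exit, Hall→StairA, Hall→StairC}.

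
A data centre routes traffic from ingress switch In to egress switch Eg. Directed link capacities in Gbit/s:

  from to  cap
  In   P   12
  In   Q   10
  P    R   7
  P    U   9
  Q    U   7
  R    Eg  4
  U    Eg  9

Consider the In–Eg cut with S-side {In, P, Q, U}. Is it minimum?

Given cut capacity: 7 + 9 = 16.
Augment In→P→R→Eg: bottleneck 4, flow now 4.
Augment In→P→U→Eg: bottleneck 8, flow now 12.
Augment In→Q→U→Eg: bottleneck 1, flow now 13.
No augmenting path remains; maximum flow = 13.
In the residual graph, reachable from In: {In, P, Q, R, U}.
Min-cut edges: R→Eg (4), U→Eg (9); capacity 4 + 9 = 13.
Cut capacity 16 exceeds the max flow 13, so it is not minimum.

No — its capacity is 16, but the minimum cut has capacity 13.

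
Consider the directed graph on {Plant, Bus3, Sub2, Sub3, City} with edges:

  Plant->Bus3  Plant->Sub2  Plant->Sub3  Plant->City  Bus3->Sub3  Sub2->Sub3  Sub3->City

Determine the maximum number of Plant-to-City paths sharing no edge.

2

Assign every edge capacity 1; by Menger, the answer equals the max flow.
Path Plant→City (+1); total 1.
Path Plant→Sub3→City (+1); total 2.
No residual Plant→City path; max flow = 2.
Certifying cut of size 2: {Plant→City, Sub3→City}.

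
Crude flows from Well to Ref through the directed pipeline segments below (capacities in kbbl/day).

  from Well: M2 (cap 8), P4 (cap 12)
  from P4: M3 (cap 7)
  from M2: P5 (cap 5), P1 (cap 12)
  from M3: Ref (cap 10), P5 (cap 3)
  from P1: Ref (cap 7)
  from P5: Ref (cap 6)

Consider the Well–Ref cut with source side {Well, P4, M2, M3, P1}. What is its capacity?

Edges leaving {Well, P4, M2, M3, P1}: M2→P5 (5), M3→P5 (3), M3→Ref (10), P1→Ref (7).
Cut capacity = 5 + 3 + 10 + 7 = 25.

25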